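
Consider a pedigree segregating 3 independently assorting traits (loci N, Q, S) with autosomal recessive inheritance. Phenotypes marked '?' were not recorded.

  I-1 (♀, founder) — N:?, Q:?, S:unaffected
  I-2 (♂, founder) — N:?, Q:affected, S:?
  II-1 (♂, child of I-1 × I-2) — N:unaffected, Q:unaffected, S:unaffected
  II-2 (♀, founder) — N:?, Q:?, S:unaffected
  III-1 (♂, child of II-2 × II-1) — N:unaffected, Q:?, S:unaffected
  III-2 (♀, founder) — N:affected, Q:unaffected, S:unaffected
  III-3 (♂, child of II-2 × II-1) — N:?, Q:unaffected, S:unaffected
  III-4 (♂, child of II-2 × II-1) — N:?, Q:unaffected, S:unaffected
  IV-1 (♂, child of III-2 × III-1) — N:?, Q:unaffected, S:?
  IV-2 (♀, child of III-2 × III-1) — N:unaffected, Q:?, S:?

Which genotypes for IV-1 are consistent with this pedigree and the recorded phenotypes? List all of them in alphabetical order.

IV-1 ∈ {Nn QQ SS, Nn QQ Ss, Nn QQ ss, Nn Qq SS, Nn Qq Ss, Nn Qq ss, nn QQ SS, nn QQ Ss, nn QQ ss, nn Qq SS, nn Qq Ss, nn Qq ss}

N/I-1 ? ·: NN|Nn|nn
N/I-2 ? ·: NN|Nn|nn
N/II-1 un I-1×I-2: NN|Nn
N/II-2 ? ·: NN|Nn|nn
N/III-1 un II-2×II-1: NN|Nn
N/III-2 aff ·: nn
N/III-3 ? II-2×II-1: NN|Nn|nn
N/III-4 ? II-2×II-1: NN|Nn|nn
N/IV-1 ? III-2×III-1: Nn|nn
N/IV-2 un III-2×III-1: Nn
⇒ N over [I-1,I-2,II-1,II-2,III-1,III-2,III-3,III-4,IV-1,IV-2]: 389 consistent
Q/I-1 ? ·: QQ|Qq
Q/I-2 aff ·: qq
Q/II-1 un I-1×I-2: Qq
Q/II-2 ? ·: QQ|Qq|qq
Q/III-1 ? II-2×II-1: QQ|Qq|qq
Q/III-2 un ·: QQ|Qq
Q/III-3 un II-2×II-1: QQ|Qq
Q/III-4 un II-2×II-1: QQ|Qq
Q/IV-1 un III-2×III-1: QQ|Qq
Q/IV-2 ? III-2×III-1: QQ|Qq|qq
⇒ Q over [I-1,I-2,II-1,II-2,III-1,III-2,III-3,III-4,IV-1,IV-2]: 290 consistent
S/I-1 un ·: SS|Ss
S/I-2 ? ·: SS|Ss|ss
S/II-1 un I-1×I-2: SS|Ss
S/II-2 un ·: SS|Ss
S/III-1 un II-2×II-1: SS|Ss
S/III-2 un ·: SS|Ss
S/III-3 un II-2×II-1: SS|Ss
S/III-4 un II-2×II-1: SS|Ss
S/IV-1 ? III-2×III-1: SS|Ss|ss
S/IV-2 ? III-2×III-1: SS|Ss|ss
⇒ S over [I-1,I-2,II-1,II-2,III-1,III-2,III-3,III-4,IV-1,IV-2]: 1028 consistent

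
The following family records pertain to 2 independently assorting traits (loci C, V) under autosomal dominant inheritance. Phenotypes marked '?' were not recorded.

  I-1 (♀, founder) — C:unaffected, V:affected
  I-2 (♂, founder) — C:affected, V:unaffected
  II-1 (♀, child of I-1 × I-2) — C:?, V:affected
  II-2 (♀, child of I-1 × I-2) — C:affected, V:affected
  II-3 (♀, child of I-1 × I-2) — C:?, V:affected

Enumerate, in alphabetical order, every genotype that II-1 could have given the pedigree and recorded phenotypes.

II-1 ∈ {Cc Vv, cc Vv}

C/I-1 un ·: cc
C/I-2 aff ·: Cc|CC
C/II-1 ? I-1×I-2: cc|Cc
C/II-2 aff I-1×I-2: Cc
C/II-3 ? I-1×I-2: cc|Cc
⇒ C over [I-1,I-2,II-1,II-2,II-3]: 5 consistent
V/I-1 aff ·: Vv|VV
V/I-2 un ·: vv
V/II-1 aff I-1×I-2: Vv
V/II-2 aff I-1×I-2: Vv
V/II-3 aff I-1×I-2: Vv
⇒ V over [I-1,I-2,II-1,II-2,II-3]: 2 consistent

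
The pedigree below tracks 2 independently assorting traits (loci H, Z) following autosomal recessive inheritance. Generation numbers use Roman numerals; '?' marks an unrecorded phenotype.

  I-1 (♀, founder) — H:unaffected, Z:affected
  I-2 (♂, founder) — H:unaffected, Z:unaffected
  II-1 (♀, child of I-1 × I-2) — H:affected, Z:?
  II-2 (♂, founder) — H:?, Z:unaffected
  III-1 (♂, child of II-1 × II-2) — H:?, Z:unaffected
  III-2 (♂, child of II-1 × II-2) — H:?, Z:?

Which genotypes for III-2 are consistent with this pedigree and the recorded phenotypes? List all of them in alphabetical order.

III-2 ∈ {Hh ZZ, Hh Zz, Hh zz, hh ZZ, hh Zz, hh zz}

H/I-1 un ·: Hh
H/I-2 un ·: Hh
H/II-1 aff I-1×I-2: hh
H/II-2 ? ·: HH|Hh|hh
H/III-1 ? II-1×II-2: Hh|hh
H/III-2 ? II-1×II-2: Hh|hh
⇒ H over [I-1,I-2,II-1,II-2,III-1,III-2]: 6 consistent
Z/I-1 aff ·: zz
Z/I-2 un ·: ZZ|Zz
Z/II-1 ? I-1×I-2: Zz|zz
Z/II-2 un ·: ZZ|Zz
Z/III-1 un II-1×II-2: ZZ|Zz
Z/III-2 ? II-1×II-2: ZZ|Zz|zz
⇒ Z over [I-1,I-2,II-1,II-2,III-1,III-2]: 23 consistent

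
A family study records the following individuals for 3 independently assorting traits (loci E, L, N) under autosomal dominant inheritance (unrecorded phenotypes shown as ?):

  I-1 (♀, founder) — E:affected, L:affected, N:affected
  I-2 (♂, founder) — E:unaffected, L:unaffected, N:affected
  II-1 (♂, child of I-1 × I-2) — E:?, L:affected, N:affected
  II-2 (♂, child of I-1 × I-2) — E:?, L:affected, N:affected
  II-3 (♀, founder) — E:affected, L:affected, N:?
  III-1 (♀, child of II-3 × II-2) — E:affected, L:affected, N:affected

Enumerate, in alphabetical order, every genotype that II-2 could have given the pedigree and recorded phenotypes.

II-2 ∈ {Ee Ll NN, Ee Ll Nn, ee Ll NN, ee Ll Nn}

E/I-1 aff ·: Ee|EE
E/I-2 un ·: ee
E/II-1 ? I-1×I-2: ee|Ee
E/II-2 ? I-1×I-2: ee|Ee
E/II-3 aff ·: Ee|EE
E/III-1 aff II-3×II-2: Ee|EE
⇒ E over [I-1,I-2,II-1,II-2,II-3,III-1]: 16 consistent
L/I-1 aff ·: Ll|LL
L/I-2 un ·: ll
L/II-1 aff I-1×I-2: Ll
L/II-2 aff I-1×I-2: Ll
L/II-3 aff ·: Ll|LL
L/III-1 aff II-3×II-2: Ll|LL
⇒ L over [I-1,I-2,II-1,II-2,II-3,III-1]: 8 consistent
N/I-1 aff ·: Nn|NN
N/I-2 aff ·: Nn|NN
N/II-1 aff I-1×I-2: Nn|NN
N/II-2 aff I-1×I-2: Nn|NN
N/II-3 ? ·: nn|Nn|NN
N/III-1 aff II-3×II-2: Nn|NN
⇒ N over [I-1,I-2,II-1,II-2,II-3,III-1]: 58 consistent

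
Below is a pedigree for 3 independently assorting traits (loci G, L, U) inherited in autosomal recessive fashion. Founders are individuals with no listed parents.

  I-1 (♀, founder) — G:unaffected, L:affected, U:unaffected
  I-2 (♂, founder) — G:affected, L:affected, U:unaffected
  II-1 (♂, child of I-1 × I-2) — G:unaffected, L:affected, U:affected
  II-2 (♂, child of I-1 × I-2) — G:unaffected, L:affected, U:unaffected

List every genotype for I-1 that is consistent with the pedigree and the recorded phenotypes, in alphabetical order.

G/I-1 un ·: GG|Gg
G/I-2 aff ·: gg
G/II-1 un I-1×I-2: Gg
G/II-2 un I-1×I-2: Gg
⇒ G over [I-1,I-2,II-1,II-2]: 2 consistent
L/I-1 aff ·: ll
L/I-2 aff ·: ll
L/II-1 aff I-1×I-2: ll
L/II-2 aff I-1×I-2: ll
⇒ L over [I-1,I-2,II-1,II-2]: 1 consistent
U/I-1 un ·: Uu
U/I-2 un ·: Uu
U/II-1 aff I-1×I-2: uu
U/II-2 un I-1×I-2: UU|Uu
⇒ U over [I-1,I-2,II-1,II-2]: 2 consistent

I-1 ∈ {GG ll Uu, Gg ll Uu}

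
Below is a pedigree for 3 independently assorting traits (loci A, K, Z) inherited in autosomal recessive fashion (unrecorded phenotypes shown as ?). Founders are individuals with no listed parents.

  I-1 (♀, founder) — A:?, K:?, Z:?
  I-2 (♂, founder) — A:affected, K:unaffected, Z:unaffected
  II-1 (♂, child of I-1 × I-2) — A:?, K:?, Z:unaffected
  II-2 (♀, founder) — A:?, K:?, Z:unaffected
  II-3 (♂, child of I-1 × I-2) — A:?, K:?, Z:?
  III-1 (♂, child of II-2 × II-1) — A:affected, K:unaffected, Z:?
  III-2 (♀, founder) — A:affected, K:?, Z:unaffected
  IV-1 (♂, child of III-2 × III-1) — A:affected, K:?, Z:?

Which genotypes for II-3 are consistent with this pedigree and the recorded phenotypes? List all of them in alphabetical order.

II-3 ∈ {Aa KK ZZ, Aa KK Zz, Aa KK zz, Aa Kk ZZ, Aa Kk Zz, Aa Kk zz, Aa kk ZZ, Aa kk Zz, Aa kk zz, aa KK ZZ, aa KK Zz, aa KK zz, aa Kk ZZ, aa Kk Zz, aa Kk zz, aa kk ZZ, aa kk Zz, aa kk zz}

A/I-1 ? ·: AA|Aa|aa
A/I-2 aff ·: aa
A/II-1 ? I-1×I-2: Aa|aa
A/II-2 ? ·: Aa|aa
A/II-3 ? I-1×I-2: Aa|aa
A/III-1 aff II-2×II-1: aa
A/III-2 aff ·: aa
A/IV-1 aff III-2×III-1: aa
⇒ A over [I-1,I-2,II-1,II-2,II-3,III-1,III-2,IV-1]: 12 consistent
K/I-1 ? ·: KK|Kk|kk
K/I-2 un ·: KK|Kk
K/II-1 ? I-1×I-2: KK|Kk|kk
K/II-2 ? ·: KK|Kk|kk
K/II-3 ? I-1×I-2: KK|Kk|kk
K/III-1 un II-2×II-1: KK|Kk
K/III-2 ? ·: KK|Kk|kk
K/IV-1 ? III-2×III-1: KK|Kk|kk
⇒ K over [I-1,I-2,II-1,II-2,II-3,III-1,III-2,IV-1]: 536 consistent
Z/I-1 ? ·: ZZ|Zz|zz
Z/I-2 un ·: ZZ|Zz
Z/II-1 un I-1×I-2: ZZ|Zz
Z/II-2 un ·: ZZ|Zz
Z/II-3 ? I-1×I-2: ZZ|Zz|zz
Z/III-1 ? II-2×II-1: ZZ|Zz|zz
Z/III-2 un ·: ZZ|Zz
Z/IV-1 ? III-2×III-1: ZZ|Zz|zz
⇒ Z over [I-1,I-2,II-1,II-2,II-3,III-1,III-2,IV-1]: 278 consistent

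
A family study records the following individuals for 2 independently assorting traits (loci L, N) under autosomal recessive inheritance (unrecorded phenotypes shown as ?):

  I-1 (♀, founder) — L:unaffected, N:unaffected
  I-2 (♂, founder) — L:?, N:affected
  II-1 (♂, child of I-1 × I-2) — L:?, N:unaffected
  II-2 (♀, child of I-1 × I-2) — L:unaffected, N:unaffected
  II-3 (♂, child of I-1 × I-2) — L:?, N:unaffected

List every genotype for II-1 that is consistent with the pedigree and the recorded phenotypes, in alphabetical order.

L/I-1 un ·: LL|Ll
L/I-2 ? ·: LL|Ll|ll
L/II-1 ? I-1×I-2: LL|Ll|ll
L/II-2 un I-1×I-2: LL|Ll
L/II-3 ? I-1×I-2: LL|Ll|ll
⇒ L over [I-1,I-2,II-1,II-2,II-3]: 40 consistent
N/I-1 un ·: NN|Nn
N/I-2 aff ·: nn
N/II-1 un I-1×I-2: Nn
N/II-2 un I-1×I-2: Nn
N/II-3 un I-1×I-2: Nn
⇒ N over [I-1,I-2,II-1,II-2,II-3]: 2 consistent

II-1 ∈ {LL Nn, Ll Nn, ll Nn}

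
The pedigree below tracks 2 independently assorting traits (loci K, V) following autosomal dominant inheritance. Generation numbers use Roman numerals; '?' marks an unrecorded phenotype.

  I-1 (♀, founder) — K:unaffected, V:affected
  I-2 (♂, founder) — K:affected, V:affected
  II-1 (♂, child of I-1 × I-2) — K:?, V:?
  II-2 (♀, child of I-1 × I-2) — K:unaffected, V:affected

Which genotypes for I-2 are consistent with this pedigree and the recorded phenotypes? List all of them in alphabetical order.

I-2 ∈ {Kk VV, Kk Vv}

K/I-1 un ·: kk
K/I-2 aff ·: Kk
K/II-1 ? I-1×I-2: kk|Kk
K/II-2 un I-1×I-2: kk
⇒ K over [I-1,I-2,II-1,II-2]: 2 consistent
V/I-1 aff ·: Vv|VV
V/I-2 aff ·: Vv|VV
V/II-1 ? I-1×I-2: vv|Vv|VV
V/II-2 aff I-1×I-2: Vv|VV
⇒ V over [I-1,I-2,II-1,II-2]: 15 consistent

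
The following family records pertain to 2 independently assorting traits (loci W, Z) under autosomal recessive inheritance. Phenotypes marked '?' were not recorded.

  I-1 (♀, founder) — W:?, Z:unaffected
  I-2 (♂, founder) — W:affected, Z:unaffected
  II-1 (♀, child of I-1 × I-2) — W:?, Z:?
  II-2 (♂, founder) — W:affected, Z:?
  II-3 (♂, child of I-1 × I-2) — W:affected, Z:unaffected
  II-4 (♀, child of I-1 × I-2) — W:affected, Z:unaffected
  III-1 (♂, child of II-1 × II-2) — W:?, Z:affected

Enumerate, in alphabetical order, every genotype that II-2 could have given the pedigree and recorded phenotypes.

II-2 ∈ {ww Zz, ww zz}

W/I-1 ? ·: Ww|ww
W/I-2 aff ·: ww
W/II-1 ? I-1×I-2: Ww|ww
W/II-2 aff ·: ww
W/II-3 aff I-1×I-2: ww
W/II-4 aff I-1×I-2: ww
W/III-1 ? II-1×II-2: Ww|ww
⇒ W over [I-1,I-2,II-1,II-2,II-3,II-4,III-1]: 4 consistent
Z/I-1 un ·: ZZ|Zz
Z/I-2 un ·: ZZ|Zz
Z/II-1 ? I-1×I-2: Zz|zz
Z/II-2 ? ·: Zz|zz
Z/II-3 un I-1×I-2: ZZ|Zz
Z/II-4 un I-1×I-2: ZZ|Zz
Z/III-1 aff II-1×II-2: zz
⇒ Z over [I-1,I-2,II-1,II-2,II-3,II-4,III-1]: 32 consistent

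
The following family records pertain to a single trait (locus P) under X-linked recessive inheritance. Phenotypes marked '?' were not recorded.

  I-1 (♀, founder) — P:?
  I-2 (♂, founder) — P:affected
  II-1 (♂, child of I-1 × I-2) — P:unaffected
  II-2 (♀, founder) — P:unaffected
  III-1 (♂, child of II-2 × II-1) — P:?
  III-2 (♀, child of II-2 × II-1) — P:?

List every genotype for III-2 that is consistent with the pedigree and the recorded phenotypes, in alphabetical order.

P/I-1 ? ·: X^PX^P|X^PX^p
P/I-2 aff ·: X^pY
P/II-1 un I-1×I-2: X^PY
P/II-2 un ·: X^PX^P|X^PX^p
P/III-1 ? II-2×II-1: X^PY|X^pY
P/III-2 ? II-2×II-1: X^PX^P|X^PX^p
⇒ P over [I-1,I-2,II-1,II-2,III-1,III-2]: 10 consistent

III-2 ∈ {X^PX^P, X^PX^p}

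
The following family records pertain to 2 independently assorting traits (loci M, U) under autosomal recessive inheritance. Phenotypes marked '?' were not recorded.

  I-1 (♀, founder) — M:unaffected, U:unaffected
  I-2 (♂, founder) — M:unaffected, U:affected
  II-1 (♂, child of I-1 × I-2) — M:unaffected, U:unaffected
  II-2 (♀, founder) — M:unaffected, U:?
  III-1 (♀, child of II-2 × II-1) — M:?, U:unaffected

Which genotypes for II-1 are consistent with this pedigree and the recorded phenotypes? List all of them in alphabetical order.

M/I-1 un ·: MM|Mm
M/I-2 un ·: MM|Mm
M/II-1 un I-1×I-2: MM|Mm
M/II-2 un ·: MM|Mm
M/III-1 ? II-2×II-1: MM|Mm|mm
⇒ M over [I-1,I-2,II-1,II-2,III-1]: 27 consistent
U/I-1 un ·: UU|Uu
U/I-2 aff ·: uu
U/II-1 un I-1×I-2: Uu
U/II-2 ? ·: UU|Uu|uu
U/III-1 un II-2×II-1: UU|Uu
⇒ U over [I-1,I-2,II-1,II-2,III-1]: 10 consistent

II-1 ∈ {MM Uu, Mm Uu}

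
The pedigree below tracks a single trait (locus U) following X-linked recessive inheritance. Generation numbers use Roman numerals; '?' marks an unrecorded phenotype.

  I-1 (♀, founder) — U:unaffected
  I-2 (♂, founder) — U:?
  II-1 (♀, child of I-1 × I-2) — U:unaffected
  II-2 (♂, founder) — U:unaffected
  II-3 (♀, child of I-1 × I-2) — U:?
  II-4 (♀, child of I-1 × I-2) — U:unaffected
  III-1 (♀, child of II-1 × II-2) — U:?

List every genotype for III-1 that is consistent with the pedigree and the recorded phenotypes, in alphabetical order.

U/I-1 un ·: X^UX^U|X^UX^u
U/I-2 ? ·: X^UY|X^uY
U/II-1 un I-1×I-2: X^UX^U|X^UX^u
U/II-2 un ·: X^UY
U/II-3 ? I-1×I-2: X^UX^U|X^UX^u|X^uX^u
U/II-4 un I-1×I-2: X^UX^U|X^UX^u
U/III-1 ? II-1×II-2: X^UX^U|X^UX^u
⇒ U over [I-1,I-2,II-1,II-2,II-3,II-4,III-1]: 19 consistent

III-1 ∈ {X^UX^U, X^UX^u}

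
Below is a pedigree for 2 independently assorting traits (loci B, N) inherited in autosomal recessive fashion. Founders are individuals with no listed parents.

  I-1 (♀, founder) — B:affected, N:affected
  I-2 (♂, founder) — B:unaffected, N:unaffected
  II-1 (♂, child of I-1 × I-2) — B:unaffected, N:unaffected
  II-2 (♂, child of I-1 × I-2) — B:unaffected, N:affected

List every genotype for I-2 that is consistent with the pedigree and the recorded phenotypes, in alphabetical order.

I-2 ∈ {BB Nn, Bb Nn}

B/I-1 aff ·: bb
B/I-2 un ·: BB|Bb
B/II-1 un I-1×I-2: Bb
B/II-2 un I-1×I-2: Bb
⇒ B over [I-1,I-2,II-1,II-2]: 2 consistent
N/I-1 aff ·: nn
N/I-2 un ·: Nn
N/II-1 un I-1×I-2: Nn
N/II-2 aff I-1×I-2: nn
⇒ N over [I-1,I-2,II-1,II-2]: 1 consistent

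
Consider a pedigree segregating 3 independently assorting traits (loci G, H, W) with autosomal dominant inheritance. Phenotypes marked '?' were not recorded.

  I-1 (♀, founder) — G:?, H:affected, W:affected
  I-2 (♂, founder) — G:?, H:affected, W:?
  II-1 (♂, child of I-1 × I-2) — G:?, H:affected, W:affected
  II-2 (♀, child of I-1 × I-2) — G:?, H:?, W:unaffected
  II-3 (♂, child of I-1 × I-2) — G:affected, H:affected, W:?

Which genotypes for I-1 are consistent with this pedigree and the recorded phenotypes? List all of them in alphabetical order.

G/I-1 ? ·: gg|Gg|GG
G/I-2 ? ·: gg|Gg|GG
G/II-1 ? I-1×I-2: gg|Gg|GG
G/II-2 ? I-1×I-2: gg|Gg|GG
G/II-3 aff I-1×I-2: Gg|GG
⇒ G over [I-1,I-2,II-1,II-2,II-3]: 45 consistent
H/I-1 aff ·: Hh|HH
H/I-2 aff ·: Hh|HH
H/II-1 aff I-1×I-2: Hh|HH
H/II-2 ? I-1×I-2: hh|Hh|HH
H/II-3 aff I-1×I-2: Hh|HH
⇒ H over [I-1,I-2,II-1,II-2,II-3]: 29 consistent
W/I-1 aff ·: Ww
W/I-2 ? ·: ww|Ww
W/II-1 aff I-1×I-2: Ww|WW
W/II-2 un I-1×I-2: ww
W/II-3 ? I-1×I-2: ww|Ww|WW
⇒ W over [I-1,I-2,II-1,II-2,II-3]: 8 consistent

I-1 ∈ {GG HH Ww, GG Hh Ww, Gg HH Ww, Gg Hh Ww, gg HH Ww, gg Hh Ww}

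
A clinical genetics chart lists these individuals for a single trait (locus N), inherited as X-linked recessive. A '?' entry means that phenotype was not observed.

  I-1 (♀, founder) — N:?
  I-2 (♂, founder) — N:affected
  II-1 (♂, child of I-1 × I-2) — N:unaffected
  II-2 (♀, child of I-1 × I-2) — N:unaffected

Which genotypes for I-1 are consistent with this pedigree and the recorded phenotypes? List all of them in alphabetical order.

N/I-1 ? ·: X^NX^N|X^NX^n
N/I-2 aff ·: X^nY
N/II-1 un I-1×I-2: X^NY
N/II-2 un I-1×I-2: X^NX^n
⇒ N over [I-1,I-2,II-1,II-2]: 2 consistent

I-1 ∈ {X^NX^N, X^NX^n}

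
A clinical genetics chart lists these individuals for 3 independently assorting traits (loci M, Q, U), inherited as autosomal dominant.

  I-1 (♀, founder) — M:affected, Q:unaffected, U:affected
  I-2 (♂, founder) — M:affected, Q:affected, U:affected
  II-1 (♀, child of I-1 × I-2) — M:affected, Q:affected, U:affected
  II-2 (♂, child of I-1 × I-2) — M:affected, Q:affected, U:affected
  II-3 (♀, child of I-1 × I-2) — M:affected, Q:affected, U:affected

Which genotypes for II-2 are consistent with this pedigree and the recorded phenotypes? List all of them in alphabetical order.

II-2 ∈ {MM Qq UU, MM Qq Uu, Mm Qq UU, Mm Qq Uu}

M/I-1 aff ·: Mm|MM
M/I-2 aff ·: Mm|MM
M/II-1 aff I-1×I-2: Mm|MM
M/II-2 aff I-1×I-2: Mm|MM
M/II-3 aff I-1×I-2: Mm|MM
⇒ M over [I-1,I-2,II-1,II-2,II-3]: 25 consistent
Q/I-1 un ·: qq
Q/I-2 aff ·: Qq|QQ
Q/II-1 aff I-1×I-2: Qq
Q/II-2 aff I-1×I-2: Qq
Q/II-3 aff I-1×I-2: Qq
⇒ Q over [I-1,I-2,II-1,II-2,II-3]: 2 consistent
U/I-1 aff ·: Uu|UU
U/I-2 aff ·: Uu|UU
U/II-1 aff I-1×I-2: Uu|UU
U/II-2 aff I-1×I-2: Uu|UU
U/II-3 aff I-1×I-2: Uu|UU
⇒ U over [I-1,I-2,II-1,II-2,II-3]: 25 consistent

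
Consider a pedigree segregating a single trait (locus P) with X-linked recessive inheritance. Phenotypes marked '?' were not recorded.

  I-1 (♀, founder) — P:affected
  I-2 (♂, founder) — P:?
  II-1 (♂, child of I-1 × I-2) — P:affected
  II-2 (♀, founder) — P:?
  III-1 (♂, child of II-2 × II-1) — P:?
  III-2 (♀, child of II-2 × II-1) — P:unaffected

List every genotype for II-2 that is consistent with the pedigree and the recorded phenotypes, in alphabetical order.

P/I-1 aff ·: X^pX^p
P/I-2 ? ·: X^PY|X^pY
P/II-1 aff I-1×I-2: X^pY
P/II-2 ? ·: X^PX^P|X^PX^p
P/III-1 ? II-2×II-1: X^PY|X^pY
P/III-2 un II-2×II-1: X^PX^p
⇒ P over [I-1,I-2,II-1,II-2,III-1,III-2]: 6 consistent

II-2 ∈ {X^PX^P, X^PX^p}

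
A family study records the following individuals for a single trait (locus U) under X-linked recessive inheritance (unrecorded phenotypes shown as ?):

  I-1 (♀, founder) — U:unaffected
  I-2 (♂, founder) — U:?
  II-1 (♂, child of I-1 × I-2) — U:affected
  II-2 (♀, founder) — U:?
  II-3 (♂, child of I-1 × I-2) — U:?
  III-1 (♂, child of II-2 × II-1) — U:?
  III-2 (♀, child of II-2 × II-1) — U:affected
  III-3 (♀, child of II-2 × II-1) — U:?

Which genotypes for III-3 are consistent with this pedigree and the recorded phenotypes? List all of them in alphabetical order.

U/I-1 un ·: X^UX^u
U/I-2 ? ·: X^UY|X^uY
U/II-1 aff I-1×I-2: X^uY
U/II-2 ? ·: X^UX^u|X^uX^u
U/II-3 ? I-1×I-2: X^UY|X^uY
U/III-1 ? II-2×II-1: X^UY|X^uY
U/III-2 aff II-2×II-1: X^uX^u
U/III-3 ? II-2×II-1: X^UX^u|X^uX^u
⇒ U over [I-1,I-2,II-1,II-2,II-3,III-1,III-2,III-3]: 20 consistent

III-3 ∈ {X^UX^u, X^uX^u}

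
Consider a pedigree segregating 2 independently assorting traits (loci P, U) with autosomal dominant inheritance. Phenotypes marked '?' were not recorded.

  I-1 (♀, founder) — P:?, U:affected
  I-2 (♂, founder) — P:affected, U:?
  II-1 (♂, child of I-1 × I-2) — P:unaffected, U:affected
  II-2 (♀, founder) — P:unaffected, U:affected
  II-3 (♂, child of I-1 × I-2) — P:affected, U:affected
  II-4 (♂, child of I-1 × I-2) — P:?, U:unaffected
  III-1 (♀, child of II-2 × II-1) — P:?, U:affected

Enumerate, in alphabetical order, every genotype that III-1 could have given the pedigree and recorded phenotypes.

III-1 ∈ {pp UU, pp Uu}

P/I-1 ? ·: pp|Pp
P/I-2 aff ·: Pp
P/II-1 un I-1×I-2: pp
P/II-2 un ·: pp
P/II-3 aff I-1×I-2: Pp|PP
P/II-4 ? I-1×I-2: pp|Pp|PP
P/III-1 ? II-2×II-1: pp
⇒ P over [I-1,I-2,II-1,II-2,II-3,II-4,III-1]: 8 consistent
U/I-1 aff ·: Uu
U/I-2 ? ·: uu|Uu
U/II-1 aff I-1×I-2: Uu|UU
U/II-2 aff ·: Uu|UU
U/II-3 aff I-1×I-2: Uu|UU
U/II-4 un I-1×I-2: uu
U/III-1 aff II-2×II-1: Uu|UU
⇒ U over [I-1,I-2,II-1,II-2,II-3,II-4,III-1]: 18 consistent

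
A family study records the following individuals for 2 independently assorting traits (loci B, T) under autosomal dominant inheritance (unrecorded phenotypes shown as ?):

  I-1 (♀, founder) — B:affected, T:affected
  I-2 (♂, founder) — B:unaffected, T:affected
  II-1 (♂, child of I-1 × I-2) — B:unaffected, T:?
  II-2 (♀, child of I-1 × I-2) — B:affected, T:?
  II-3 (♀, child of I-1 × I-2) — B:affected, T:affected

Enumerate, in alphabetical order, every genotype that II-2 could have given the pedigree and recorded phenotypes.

B/I-1 aff ·: Bb
B/I-2 un ·: bb
B/II-1 un I-1×I-2: bb
B/II-2 aff I-1×I-2: Bb
B/II-3 aff I-1×I-2: Bb
⇒ B over [I-1,I-2,II-1,II-2,II-3]: 1 consistent
T/I-1 aff ·: Tt|TT
T/I-2 aff ·: Tt|TT
T/II-1 ? I-1×I-2: tt|Tt|TT
T/II-2 ? I-1×I-2: tt|Tt|TT
T/II-3 aff I-1×I-2: Tt|TT
⇒ T over [I-1,I-2,II-1,II-2,II-3]: 35 consistent

II-2 ∈ {Bb TT, Bb Tt, Bb tt}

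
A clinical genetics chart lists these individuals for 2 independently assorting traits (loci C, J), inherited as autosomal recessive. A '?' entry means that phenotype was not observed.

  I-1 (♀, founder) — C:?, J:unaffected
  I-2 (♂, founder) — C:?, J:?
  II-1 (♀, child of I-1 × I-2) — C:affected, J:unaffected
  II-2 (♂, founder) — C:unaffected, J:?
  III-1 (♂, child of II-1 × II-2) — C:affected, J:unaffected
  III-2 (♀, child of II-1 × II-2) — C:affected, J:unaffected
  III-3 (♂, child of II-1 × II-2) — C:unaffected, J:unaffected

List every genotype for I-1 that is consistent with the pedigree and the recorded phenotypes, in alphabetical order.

C/I-1 ? ·: Cc|cc
C/I-2 ? ·: Cc|cc
C/II-1 aff I-1×I-2: cc
C/II-2 un ·: Cc
C/III-1 aff II-1×II-2: cc
C/III-2 aff II-1×II-2: cc
C/III-3 un II-1×II-2: Cc
⇒ C over [I-1,I-2,II-1,II-2,III-1,III-2,III-3]: 4 consistent
J/I-1 un ·: JJ|Jj
J/I-2 ? ·: JJ|Jj|jj
J/II-1 un I-1×I-2: JJ|Jj
J/II-2 ? ·: JJ|Jj|jj
J/III-1 un II-1×II-2: JJ|Jj
J/III-2 un II-1×II-2: JJ|Jj
J/III-3 un II-1×II-2: JJ|Jj
⇒ J over [I-1,I-2,II-1,II-2,III-1,III-2,III-3]: 125 consistent

I-1 ∈ {Cc JJ, Cc Jj, cc JJ, cc Jj}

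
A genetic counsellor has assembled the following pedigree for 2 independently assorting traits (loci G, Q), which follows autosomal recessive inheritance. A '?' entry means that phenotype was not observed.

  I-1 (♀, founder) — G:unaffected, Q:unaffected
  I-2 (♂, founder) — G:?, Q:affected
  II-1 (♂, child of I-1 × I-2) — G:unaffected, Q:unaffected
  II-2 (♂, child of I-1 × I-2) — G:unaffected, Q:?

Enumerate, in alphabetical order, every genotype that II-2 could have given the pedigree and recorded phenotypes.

II-2 ∈ {GG Qq, GG qq, Gg Qq, Gg qq}

G/I-1 un ·: GG|Gg
G/I-2 ? ·: GG|Gg|gg
G/II-1 un I-1×I-2: GG|Gg
G/II-2 un I-1×I-2: GG|Gg
⇒ G over [I-1,I-2,II-1,II-2]: 15 consistent
Q/I-1 un ·: QQ|Qq
Q/I-2 aff ·: qq
Q/II-1 un I-1×I-2: Qq
Q/II-2 ? I-1×I-2: Qq|qq
⇒ Q over [I-1,I-2,II-1,II-2]: 3 consistent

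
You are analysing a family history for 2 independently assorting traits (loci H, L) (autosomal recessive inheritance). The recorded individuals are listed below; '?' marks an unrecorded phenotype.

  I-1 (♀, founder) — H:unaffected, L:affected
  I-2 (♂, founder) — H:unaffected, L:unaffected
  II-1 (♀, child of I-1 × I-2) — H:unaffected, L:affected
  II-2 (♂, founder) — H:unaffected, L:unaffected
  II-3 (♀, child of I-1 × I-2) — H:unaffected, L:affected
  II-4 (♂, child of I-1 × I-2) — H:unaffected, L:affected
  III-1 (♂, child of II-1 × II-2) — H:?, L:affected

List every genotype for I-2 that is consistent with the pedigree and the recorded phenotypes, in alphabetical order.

I-2 ∈ {HH Ll, Hh Ll}

H/I-1 un ·: HH|Hh
H/I-2 un ·: HH|Hh
H/II-1 un I-1×I-2: HH|Hh
H/II-2 un ·: HH|Hh
H/II-3 un I-1×I-2: HH|Hh
H/II-4 un I-1×I-2: HH|Hh
H/III-1 ? II-1×II-2: HH|Hh|hh
⇒ H over [I-1,I-2,II-1,II-2,II-3,II-4,III-1]: 99 consistent
L/I-1 aff ·: ll
L/I-2 un ·: Ll
L/II-1 aff I-1×I-2: ll
L/II-2 un ·: Ll
L/II-3 aff I-1×I-2: ll
L/II-4 aff I-1×I-2: ll
L/III-1 aff II-1×II-2: ll
⇒ L over [I-1,I-2,II-1,II-2,II-3,II-4,III-1]: 1 consistent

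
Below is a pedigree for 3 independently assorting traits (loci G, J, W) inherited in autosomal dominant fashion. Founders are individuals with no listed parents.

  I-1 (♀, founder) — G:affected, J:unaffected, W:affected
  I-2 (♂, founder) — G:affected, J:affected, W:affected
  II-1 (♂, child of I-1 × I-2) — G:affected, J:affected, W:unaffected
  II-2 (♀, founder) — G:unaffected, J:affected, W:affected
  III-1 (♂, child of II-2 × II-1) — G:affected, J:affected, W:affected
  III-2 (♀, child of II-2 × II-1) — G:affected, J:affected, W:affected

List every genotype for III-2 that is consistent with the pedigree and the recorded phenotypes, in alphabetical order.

III-2 ∈ {Gg JJ Ww, Gg Jj Ww}

G/I-1 aff ·: Gg|GG
G/I-2 aff ·: Gg|GG
G/II-1 aff I-1×I-2: Gg|GG
G/II-2 un ·: gg
G/III-1 aff II-2×II-1: Gg
G/III-2 aff II-2×II-1: Gg
⇒ G over [I-1,I-2,II-1,II-2,III-1,III-2]: 7 consistent
J/I-1 un ·: jj
J/I-2 aff ·: Jj|JJ
J/II-1 aff I-1×I-2: Jj
J/II-2 aff ·: Jj|JJ
J/III-1 aff II-2×II-1: Jj|JJ
J/III-2 aff II-2×II-1: Jj|JJ
⇒ J over [I-1,I-2,II-1,II-2,III-1,III-2]: 16 consistent
W/I-1 aff ·: Ww
W/I-2 aff ·: Ww
W/II-1 un I-1×I-2: ww
W/II-2 aff ·: Ww|WW
W/III-1 aff II-2×II-1: Ww
W/III-2 aff II-2×II-1: Ww
⇒ W over [I-1,I-2,II-1,II-2,III-1,III-2]: 2 consistent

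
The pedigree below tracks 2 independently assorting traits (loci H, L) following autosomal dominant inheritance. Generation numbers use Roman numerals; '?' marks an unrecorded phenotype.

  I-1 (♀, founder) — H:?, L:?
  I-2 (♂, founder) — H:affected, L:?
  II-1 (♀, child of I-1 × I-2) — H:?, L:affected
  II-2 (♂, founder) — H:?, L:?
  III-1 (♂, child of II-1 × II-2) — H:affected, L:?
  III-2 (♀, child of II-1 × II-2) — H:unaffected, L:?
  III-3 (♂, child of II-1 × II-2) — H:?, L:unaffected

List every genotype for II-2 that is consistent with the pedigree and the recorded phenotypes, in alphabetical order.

H/I-1 ? ·: hh|Hh|HH
H/I-2 aff ·: Hh|HH
H/II-1 ? I-1×I-2: hh|Hh
H/II-2 ? ·: hh|Hh
H/III-1 aff II-1×II-2: Hh|HH
H/III-2 un II-1×II-2: hh
H/III-3 ? II-1×II-2: hh|Hh|HH
⇒ H over [I-1,I-2,II-1,II-2,III-1,III-2,III-3]: 44 consistent
L/I-1 ? ·: ll|Ll|LL
L/I-2 ? ·: ll|Ll|LL
L/II-1 aff I-1×I-2: Ll
L/II-2 ? ·: ll|Ll
L/III-1 ? II-1×II-2: ll|Ll|LL
L/III-2 ? II-1×II-2: ll|Ll|LL
L/III-3 un II-1×II-2: ll
⇒ L over [I-1,I-2,II-1,II-2,III-1,III-2,III-3]: 91 consistent

II-2 ∈ {Hh Ll, Hh ll, hh Ll, hh ll}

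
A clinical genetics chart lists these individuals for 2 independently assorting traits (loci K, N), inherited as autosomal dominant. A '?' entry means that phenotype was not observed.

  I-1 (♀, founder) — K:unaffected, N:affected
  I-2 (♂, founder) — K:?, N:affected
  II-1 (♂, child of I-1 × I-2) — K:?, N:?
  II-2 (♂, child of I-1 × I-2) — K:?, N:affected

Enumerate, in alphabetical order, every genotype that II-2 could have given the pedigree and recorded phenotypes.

II-2 ∈ {Kk NN, Kk Nn, kk NN, kk Nn}

K/I-1 un ·: kk
K/I-2 ? ·: kk|Kk|KK
K/II-1 ? I-1×I-2: kk|Kk
K/II-2 ? I-1×I-2: kk|Kk
⇒ K over [I-1,I-2,II-1,II-2]: 6 consistent
N/I-1 aff ·: Nn|NN
N/I-2 aff ·: Nn|NN
N/II-1 ? I-1×I-2: nn|Nn|NN
N/II-2 aff I-1×I-2: Nn|NN
⇒ N over [I-1,I-2,II-1,II-2]: 15 consistent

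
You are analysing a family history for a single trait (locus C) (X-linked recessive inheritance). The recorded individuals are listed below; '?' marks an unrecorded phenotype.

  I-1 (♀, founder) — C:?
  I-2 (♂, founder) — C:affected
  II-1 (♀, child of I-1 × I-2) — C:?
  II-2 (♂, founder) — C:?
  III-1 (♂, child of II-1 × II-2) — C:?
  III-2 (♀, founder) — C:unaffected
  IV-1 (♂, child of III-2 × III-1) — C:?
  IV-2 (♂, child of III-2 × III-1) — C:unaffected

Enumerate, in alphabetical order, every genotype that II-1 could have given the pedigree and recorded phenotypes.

II-1 ∈ {X^CX^c, X^cX^c}

C/I-1 ? ·: X^CX^C|X^CX^c|X^cX^c
C/I-2 aff ·: X^cY
C/II-1 ? I-1×I-2: X^CX^c|X^cX^c
C/II-2 ? ·: X^CY|X^cY
C/III-1 ? II-1×II-2: X^CY|X^cY
C/III-2 un ·: X^CX^C|X^CX^c
C/IV-1 ? III-2×III-1: X^CY|X^cY
C/IV-2 un III-2×III-1: X^CY
⇒ C over [I-1,I-2,II-1,II-2,III-1,III-2,IV-1,IV-2]: 36 consistent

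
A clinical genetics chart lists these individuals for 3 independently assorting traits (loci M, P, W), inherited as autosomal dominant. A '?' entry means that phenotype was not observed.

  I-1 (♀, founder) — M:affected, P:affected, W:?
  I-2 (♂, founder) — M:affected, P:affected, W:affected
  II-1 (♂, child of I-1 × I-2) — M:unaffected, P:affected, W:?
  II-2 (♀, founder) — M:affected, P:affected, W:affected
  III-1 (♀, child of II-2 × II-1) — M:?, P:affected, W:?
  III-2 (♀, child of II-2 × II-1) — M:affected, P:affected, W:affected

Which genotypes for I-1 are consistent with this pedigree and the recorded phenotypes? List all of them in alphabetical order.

I-1 ∈ {Mm PP WW, Mm PP Ww, Mm PP ww, Mm Pp WW, Mm Pp Ww, Mm Pp ww}

M/I-1 aff ·: Mm
M/I-2 aff ·: Mm
M/II-1 un I-1×I-2: mm
M/II-2 aff ·: Mm|MM
M/III-1 ? II-2×II-1: mm|Mm
M/III-2 aff II-2×II-1: Mm
⇒ M over [I-1,I-2,II-1,II-2,III-1,III-2]: 3 consistent
P/I-1 aff ·: Pp|PP
P/I-2 aff ·: Pp|PP
P/II-1 aff I-1×I-2: Pp|PP
P/II-2 aff ·: Pp|PP
P/III-1 aff II-2×II-1: Pp|PP
P/III-2 aff II-2×II-1: Pp|PP
⇒ P over [I-1,I-2,II-1,II-2,III-1,III-2]: 44 consistent
W/I-1 ? ·: ww|Ww|WW
W/I-2 aff ·: Ww|WW
W/II-1 ? I-1×I-2: ww|Ww|WW
W/II-2 aff ·: Ww|WW
W/III-1 ? II-2×II-1: ww|Ww|WW
W/III-2 aff II-2×II-1: Ww|WW
⇒ W over [I-1,I-2,II-1,II-2,III-1,III-2]: 76 consistent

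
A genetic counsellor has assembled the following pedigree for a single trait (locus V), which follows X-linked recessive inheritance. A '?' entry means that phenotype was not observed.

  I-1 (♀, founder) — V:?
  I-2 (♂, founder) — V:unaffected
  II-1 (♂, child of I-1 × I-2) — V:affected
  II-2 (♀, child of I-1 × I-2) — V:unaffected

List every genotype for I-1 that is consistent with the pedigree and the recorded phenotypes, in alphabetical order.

I-1 ∈ {X^VX^v, X^vX^v}

V/I-1 ? ·: X^VX^v|X^vX^v
V/I-2 un ·: X^VY
V/II-1 aff I-1×I-2: X^vY
V/II-2 un I-1×I-2: X^VX^V|X^VX^v
⇒ V over [I-1,I-2,II-1,II-2]: 3 consistent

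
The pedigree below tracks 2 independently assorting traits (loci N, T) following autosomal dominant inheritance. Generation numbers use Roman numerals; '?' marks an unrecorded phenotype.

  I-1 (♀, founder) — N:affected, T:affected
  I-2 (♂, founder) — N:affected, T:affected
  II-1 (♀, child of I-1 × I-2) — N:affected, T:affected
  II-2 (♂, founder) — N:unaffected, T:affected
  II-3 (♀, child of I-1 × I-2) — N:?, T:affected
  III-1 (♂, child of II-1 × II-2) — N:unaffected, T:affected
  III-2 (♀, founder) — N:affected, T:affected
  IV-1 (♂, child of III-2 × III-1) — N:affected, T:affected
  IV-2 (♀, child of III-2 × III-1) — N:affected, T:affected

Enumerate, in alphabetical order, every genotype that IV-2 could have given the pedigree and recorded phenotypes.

N/I-1 aff ·: Nn|NN
N/I-2 aff ·: Nn|NN
N/II-1 aff I-1×I-2: Nn
N/II-2 un ·: nn
N/II-3 ? I-1×I-2: nn|Nn|NN
N/III-1 un II-1×II-2: nn
N/III-2 aff ·: Nn|NN
N/IV-1 aff III-2×III-1: Nn
N/IV-2 aff III-2×III-1: Nn
⇒ N over [I-1,I-2,II-1,II-2,II-3,III-1,III-2,IV-1,IV-2]: 14 consistent
T/I-1 aff ·: Tt|TT
T/I-2 aff ·: Tt|TT
T/II-1 aff I-1×I-2: Tt|TT
T/II-2 aff ·: Tt|TT
T/II-3 aff I-1×I-2: Tt|TT
T/III-1 aff II-1×II-2: Tt|TT
T/III-2 aff ·: Tt|TT
T/IV-1 aff III-2×III-1: Tt|TT
T/IV-2 aff III-2×III-1: Tt|TT
⇒ T over [I-1,I-2,II-1,II-2,II-3,III-1,III-2,IV-1,IV-2]: 282 consistent

IV-2 ∈ {Nn TT, Nn Tt}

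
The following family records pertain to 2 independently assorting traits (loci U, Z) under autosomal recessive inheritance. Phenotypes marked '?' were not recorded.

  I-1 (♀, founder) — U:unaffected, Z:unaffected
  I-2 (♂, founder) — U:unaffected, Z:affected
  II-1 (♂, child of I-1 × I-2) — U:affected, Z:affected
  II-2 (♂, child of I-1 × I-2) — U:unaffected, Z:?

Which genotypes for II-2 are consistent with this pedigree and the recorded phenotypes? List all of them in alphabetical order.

II-2 ∈ {UU Zz, UU zz, Uu Zz, Uu zz}

U/I-1 un ·: Uu
U/I-2 un ·: Uu
U/II-1 aff I-1×I-2: uu
U/II-2 un I-1×I-2: UU|Uu
⇒ U over [I-1,I-2,II-1,II-2]: 2 consistent
Z/I-1 un ·: Zz
Z/I-2 aff ·: zz
Z/II-1 aff I-1×I-2: zz
Z/II-2 ? I-1×I-2: Zz|zz
⇒ Z over [I-1,I-2,II-1,II-2]: 2 consistent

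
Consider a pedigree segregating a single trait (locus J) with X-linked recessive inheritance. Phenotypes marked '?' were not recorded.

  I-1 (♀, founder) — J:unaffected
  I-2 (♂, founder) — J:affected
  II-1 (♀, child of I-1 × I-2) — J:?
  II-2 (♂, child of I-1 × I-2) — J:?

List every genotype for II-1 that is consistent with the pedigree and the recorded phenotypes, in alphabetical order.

II-1 ∈ {X^JX^j, X^jX^j}

J/I-1 un ·: X^JX^J|X^JX^j
J/I-2 aff ·: X^jY
J/II-1 ? I-1×I-2: X^JX^j|X^jX^j
J/II-2 ? I-1×I-2: X^JY|X^jY
⇒ J over [I-1,I-2,II-1,II-2]: 5 consistent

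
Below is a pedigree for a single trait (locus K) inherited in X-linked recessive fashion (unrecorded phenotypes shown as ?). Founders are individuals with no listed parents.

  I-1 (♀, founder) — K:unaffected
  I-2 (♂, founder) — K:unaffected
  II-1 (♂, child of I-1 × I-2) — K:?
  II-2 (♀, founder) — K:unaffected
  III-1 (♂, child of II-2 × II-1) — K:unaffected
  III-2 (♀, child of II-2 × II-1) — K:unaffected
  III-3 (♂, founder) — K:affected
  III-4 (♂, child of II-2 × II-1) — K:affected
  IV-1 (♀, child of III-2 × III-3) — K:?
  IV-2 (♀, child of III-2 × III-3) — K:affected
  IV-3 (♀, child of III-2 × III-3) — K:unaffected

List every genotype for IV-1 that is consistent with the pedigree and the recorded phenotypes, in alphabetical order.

IV-1 ∈ {X^KX^k, X^kX^k}

K/I-1 un ·: X^KX^K|X^KX^k
K/I-2 un ·: X^KY
K/II-1 ? I-1×I-2: X^KY|X^kY
K/II-2 un ·: X^KX^k
K/III-1 un II-2×II-1: X^KY
K/III-2 un II-2×II-1: X^KX^k
K/III-3 aff ·: X^kY
K/III-4 aff II-2×II-1: X^kY
K/IV-1 ? III-2×III-3: X^KX^k|X^kX^k
K/IV-2 aff III-2×III-3: X^kX^k
K/IV-3 un III-2×III-3: X^KX^k
⇒ K over [I-1,I-2,II-1,II-2,III-1,III-2,III-3,III-4,IV-1,IV-2,IV-3]: 6 consistent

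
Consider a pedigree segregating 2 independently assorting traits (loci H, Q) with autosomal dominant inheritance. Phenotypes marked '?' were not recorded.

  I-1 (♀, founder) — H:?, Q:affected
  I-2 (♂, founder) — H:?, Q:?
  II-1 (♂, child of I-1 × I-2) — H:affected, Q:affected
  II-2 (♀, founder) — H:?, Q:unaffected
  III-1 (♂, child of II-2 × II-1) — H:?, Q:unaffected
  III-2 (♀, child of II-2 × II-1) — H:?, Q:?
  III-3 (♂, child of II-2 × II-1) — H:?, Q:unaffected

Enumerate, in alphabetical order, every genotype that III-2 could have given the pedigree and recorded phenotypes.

III-2 ∈ {HH Qq, HH qq, Hh Qq, Hh qq, hh Qq, hh qq}

H/I-1 ? ·: hh|Hh|HH
H/I-2 ? ·: hh|Hh|HH
H/II-1 aff I-1×I-2: Hh|HH
H/II-2 ? ·: hh|Hh|HH
H/III-1 ? II-2×II-1: hh|Hh|HH
H/III-2 ? II-2×II-1: hh|Hh|HH
H/III-3 ? II-2×II-1: hh|Hh|HH
⇒ H over [I-1,I-2,II-1,II-2,III-1,III-2,III-3]: 341 consistent
Q/I-1 aff ·: Qq|QQ
Q/I-2 ? ·: qq|Qq|QQ
Q/II-1 aff I-1×I-2: Qq
Q/II-2 un ·: qq
Q/III-1 un II-2×II-1: qq
Q/III-2 ? II-2×II-1: qq|Qq
Q/III-3 un II-2×II-1: qq
⇒ Q over [I-1,I-2,II-1,II-2,III-1,III-2,III-3]: 10 consistent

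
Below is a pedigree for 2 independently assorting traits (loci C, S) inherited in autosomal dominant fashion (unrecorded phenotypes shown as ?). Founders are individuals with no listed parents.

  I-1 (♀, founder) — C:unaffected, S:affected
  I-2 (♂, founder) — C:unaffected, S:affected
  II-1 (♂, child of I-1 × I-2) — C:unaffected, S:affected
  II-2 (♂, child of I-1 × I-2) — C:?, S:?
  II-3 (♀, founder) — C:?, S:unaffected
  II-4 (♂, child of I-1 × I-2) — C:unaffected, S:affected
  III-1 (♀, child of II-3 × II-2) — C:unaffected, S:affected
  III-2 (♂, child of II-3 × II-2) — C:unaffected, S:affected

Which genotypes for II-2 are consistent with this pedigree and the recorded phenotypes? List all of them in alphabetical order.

II-2 ∈ {cc SS, cc Ss}

C/I-1 un ·: cc
C/I-2 un ·: cc
C/II-1 un I-1×I-2: cc
C/II-2 ? I-1×I-2: cc
C/II-3 ? ·: cc|Cc
C/II-4 un I-1×I-2: cc
C/III-1 un II-3×II-2: cc
C/III-2 un II-3×II-2: cc
⇒ C over [I-1,I-2,II-1,II-2,II-3,II-4,III-1,III-2]: 2 consistent
S/I-1 aff ·: Ss|SS
S/I-2 aff ·: Ss|SS
S/II-1 aff I-1×I-2: Ss|SS
S/II-2 ? I-1×I-2: Ss|SS
S/II-3 un ·: ss
S/II-4 aff I-1×I-2: Ss|SS
S/III-1 aff II-3×II-2: Ss
S/III-2 aff II-3×II-2: Ss
⇒ S over [I-1,I-2,II-1,II-2,II-3,II-4,III-1,III-2]: 25 consistent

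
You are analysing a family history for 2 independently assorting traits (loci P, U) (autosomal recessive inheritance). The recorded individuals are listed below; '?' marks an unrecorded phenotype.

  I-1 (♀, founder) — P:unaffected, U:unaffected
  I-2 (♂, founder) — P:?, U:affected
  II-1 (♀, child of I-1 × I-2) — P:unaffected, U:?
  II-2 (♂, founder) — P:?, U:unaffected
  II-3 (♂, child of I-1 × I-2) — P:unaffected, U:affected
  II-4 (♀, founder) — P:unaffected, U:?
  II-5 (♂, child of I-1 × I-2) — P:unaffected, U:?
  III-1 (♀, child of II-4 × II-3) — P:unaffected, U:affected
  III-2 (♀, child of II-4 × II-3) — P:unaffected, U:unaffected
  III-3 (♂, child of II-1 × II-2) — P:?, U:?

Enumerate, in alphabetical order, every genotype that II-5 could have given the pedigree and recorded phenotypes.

P/I-1 un ·: PP|Pp
P/I-2 ? ·: PP|Pp|pp
P/II-1 un I-1×I-2: PP|Pp
P/II-2 ? ·: PP|Pp|pp
P/II-3 un I-1×I-2: PP|Pp
P/II-4 un ·: PP|Pp
P/II-5 un I-1×I-2: PP|Pp
P/III-1 un II-4×II-3: PP|Pp
P/III-2 un II-4×II-3: PP|Pp
P/III-3 ? II-1×II-2: PP|Pp|pp
⇒ P over [I-1,I-2,II-1,II-2,II-3,II-4,II-5,III-1,III-2,III-3]: 990 consistent
U/I-1 un ·: Uu
U/I-2 aff ·: uu
U/II-1 ? I-1×I-2: Uu|uu
U/II-2 un ·: UU|Uu
U/II-3 aff I-1×I-2: uu
U/II-4 ? ·: Uu
U/II-5 ? I-1×I-2: Uu|uu
U/III-1 aff II-4×II-3: uu
U/III-2 un II-4×II-3: Uu
U/III-3 ? II-1×II-2: UU|Uu|uu
⇒ U over [I-1,I-2,II-1,II-2,II-3,II-4,II-5,III-1,III-2,III-3]: 16 consistent

II-5 ∈ {PP Uu, PP uu, Pp Uu, Pp uu}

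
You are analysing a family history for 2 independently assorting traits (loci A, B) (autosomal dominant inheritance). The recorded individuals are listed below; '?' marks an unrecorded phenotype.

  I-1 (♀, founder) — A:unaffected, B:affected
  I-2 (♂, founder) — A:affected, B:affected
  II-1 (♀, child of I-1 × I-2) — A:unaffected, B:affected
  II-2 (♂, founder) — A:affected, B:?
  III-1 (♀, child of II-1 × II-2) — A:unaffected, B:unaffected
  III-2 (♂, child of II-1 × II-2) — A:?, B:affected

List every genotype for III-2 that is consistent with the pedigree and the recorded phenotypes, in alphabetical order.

A/I-1 un ·: aa
A/I-2 aff ·: Aa
A/II-1 un I-1×I-2: aa
A/II-2 aff ·: Aa
A/III-1 un II-1×II-2: aa
A/III-2 ? II-1×II-2: aa|Aa
⇒ A over [I-1,I-2,II-1,II-2,III-1,III-2]: 2 consistent
B/I-1 aff ·: Bb|BB
B/I-2 aff ·: Bb|BB
B/II-1 aff I-1×I-2: Bb
B/II-2 ? ·: bb|Bb
B/III-1 un II-1×II-2: bb
B/III-2 aff II-1×II-2: Bb|BB
⇒ B over [I-1,I-2,II-1,II-2,III-1,III-2]: 9 consistent

III-2 ∈ {Aa BB, Aa Bb, aa BB, aa Bb}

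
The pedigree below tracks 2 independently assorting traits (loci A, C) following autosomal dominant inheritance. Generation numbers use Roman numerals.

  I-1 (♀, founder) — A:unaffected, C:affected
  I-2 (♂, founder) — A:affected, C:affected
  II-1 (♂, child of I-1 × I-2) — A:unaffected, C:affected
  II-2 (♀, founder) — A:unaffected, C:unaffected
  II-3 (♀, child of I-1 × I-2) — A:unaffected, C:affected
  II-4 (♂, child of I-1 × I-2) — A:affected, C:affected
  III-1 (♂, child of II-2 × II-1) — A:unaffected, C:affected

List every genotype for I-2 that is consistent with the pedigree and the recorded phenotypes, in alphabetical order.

I-2 ∈ {Aa CC, Aa Cc}

A/I-1 un ·: aa
A/I-2 aff ·: Aa
A/II-1 un I-1×I-2: aa
A/II-2 un ·: aa
A/II-3 un I-1×I-2: aa
A/II-4 aff I-1×I-2: Aa
A/III-1 un II-2×II-1: aa
⇒ A over [I-1,I-2,II-1,II-2,II-3,II-4,III-1]: 1 consistent
C/I-1 aff ·: Cc|CC
C/I-2 aff ·: Cc|CC
C/II-1 aff I-1×I-2: Cc|CC
C/II-2 un ·: cc
C/II-3 aff I-1×I-2: Cc|CC
C/II-4 aff I-1×I-2: Cc|CC
C/III-1 aff II-2×II-1: Cc
⇒ C over [I-1,I-2,II-1,II-2,II-3,II-4,III-1]: 25 consistent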